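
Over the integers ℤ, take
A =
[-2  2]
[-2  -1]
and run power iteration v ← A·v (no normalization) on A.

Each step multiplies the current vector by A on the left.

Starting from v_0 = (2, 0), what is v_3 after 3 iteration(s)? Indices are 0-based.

v_0 = (2, 0).
v_1 = A·v_0 = (-4, -4).
v_2 = A·v_1 = (0, 12).
v_3 = A·v_2 = (24, -12).

v_3 = (24, -12)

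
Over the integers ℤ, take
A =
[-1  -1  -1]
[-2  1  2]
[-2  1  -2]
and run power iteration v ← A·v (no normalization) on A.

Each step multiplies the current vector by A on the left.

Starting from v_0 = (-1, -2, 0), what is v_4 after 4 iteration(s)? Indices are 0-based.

v_0 = (-1, -2, 0).
v_1 = A·v_0 = (3, 0, 0).
v_2 = A·v_1 = (-3, -6, -6).
v_3 = A·v_2 = (15, -12, 12).
v_4 = A·v_3 = (-15, -18, -66).

v_4 = (-15, -18, -66)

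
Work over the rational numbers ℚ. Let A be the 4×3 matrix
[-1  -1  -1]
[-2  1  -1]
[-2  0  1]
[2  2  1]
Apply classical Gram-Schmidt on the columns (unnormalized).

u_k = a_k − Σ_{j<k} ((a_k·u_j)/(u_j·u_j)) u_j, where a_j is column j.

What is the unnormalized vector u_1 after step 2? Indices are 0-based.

u_1 = (-10/13, 19/13, 6/13, 20/13)

Step 1: u_0 = a_0 = (-1, -2, -2, 2).
Step 2: u_1 = a_1 − (3/13)·u_0 = (-10/13, 19/13, 6/13, 20/13).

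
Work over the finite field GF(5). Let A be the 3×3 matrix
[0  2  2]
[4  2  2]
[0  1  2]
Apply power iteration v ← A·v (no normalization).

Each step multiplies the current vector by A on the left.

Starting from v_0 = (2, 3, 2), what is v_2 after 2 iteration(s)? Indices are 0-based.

v_2 = (0, 0, 2)

v_0 = (2, 3, 2).
v_1 = A·v_0 = (0, 3, 2).
v_2 = A·v_1 = (0, 0, 2).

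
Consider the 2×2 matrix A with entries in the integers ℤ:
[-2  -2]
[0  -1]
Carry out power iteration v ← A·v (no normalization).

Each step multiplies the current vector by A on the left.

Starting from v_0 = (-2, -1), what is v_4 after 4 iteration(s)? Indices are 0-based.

v_4 = (-62, -1)

v_0 = (-2, -1).
v_1 = A·v_0 = (6, 1).
v_2 = A·v_1 = (-14, -1).
v_3 = A·v_2 = (30, 1).
v_4 = A·v_3 = (-62, -1).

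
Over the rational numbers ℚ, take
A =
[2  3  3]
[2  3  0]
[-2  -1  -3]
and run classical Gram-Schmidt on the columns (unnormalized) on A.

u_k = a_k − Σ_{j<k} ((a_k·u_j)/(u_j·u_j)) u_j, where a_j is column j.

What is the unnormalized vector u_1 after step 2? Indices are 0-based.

Step 1: u_0 = a_0 = (2, 2, -2).
Step 2: u_1 = a_1 − (7/6)·u_0 = (2/3, 2/3, 4/3).

u_1 = (2/3, 2/3, 4/3)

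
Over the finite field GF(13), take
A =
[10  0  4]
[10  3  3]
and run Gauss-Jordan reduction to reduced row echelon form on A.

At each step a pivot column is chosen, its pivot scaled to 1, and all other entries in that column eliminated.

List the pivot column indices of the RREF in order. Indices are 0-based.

pivot(0,0)=10: scale R0 → (1, 0, 3)
  clear (1,0): R1 −= (10)R0 → (0, 3, 12)
pivot(1,1)=3: scale R1 → (0, 1, 4)

pivot columns: 0, 1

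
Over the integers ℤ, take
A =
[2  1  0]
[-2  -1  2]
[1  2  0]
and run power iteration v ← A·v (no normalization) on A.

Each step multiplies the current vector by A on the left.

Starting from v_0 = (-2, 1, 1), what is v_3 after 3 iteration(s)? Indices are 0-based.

v_0 = (-2, 1, 1).
v_1 = A·v_0 = (-3, 5, 0).
v_2 = A·v_1 = (-1, 1, 7).
v_3 = A·v_2 = (-1, 15, 1).

v_3 = (-1, 15, 1)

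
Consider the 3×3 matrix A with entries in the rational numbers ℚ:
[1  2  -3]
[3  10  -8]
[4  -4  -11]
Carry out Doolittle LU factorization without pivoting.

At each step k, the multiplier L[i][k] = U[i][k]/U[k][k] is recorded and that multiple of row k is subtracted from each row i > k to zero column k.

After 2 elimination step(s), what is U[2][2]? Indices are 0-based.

U[2][2] = 4

k=0: U[0][0]=1
  eliminate (1,0): mult=3, new row 1: (0, 4, 1); set L[1][0]=3
  eliminate (2,0): mult=4, new row 2: (0, -12, 1); set L[2][0]=4
k=1: U[1][1]=4
  eliminate (2,1): mult=-3, new row 2: (0, 0, 4); set L[2][1]=-3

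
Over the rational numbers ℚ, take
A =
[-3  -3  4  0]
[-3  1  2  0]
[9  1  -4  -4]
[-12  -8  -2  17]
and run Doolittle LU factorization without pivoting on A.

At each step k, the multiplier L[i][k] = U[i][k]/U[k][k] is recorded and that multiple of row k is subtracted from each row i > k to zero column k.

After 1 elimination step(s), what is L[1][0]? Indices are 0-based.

k=0: U[0][0]=-3
  eliminate (1,0): mult=1, new row 1: (0, 4, -2, 0); set L[1][0]=1
  eliminate (2,0): mult=-3, new row 2: (0, -8, 8, -4); set L[2][0]=-3
  eliminate (3,0): mult=4, new row 3: (0, 4, -18, 17); set L[3][0]=4

L[1][0] = 1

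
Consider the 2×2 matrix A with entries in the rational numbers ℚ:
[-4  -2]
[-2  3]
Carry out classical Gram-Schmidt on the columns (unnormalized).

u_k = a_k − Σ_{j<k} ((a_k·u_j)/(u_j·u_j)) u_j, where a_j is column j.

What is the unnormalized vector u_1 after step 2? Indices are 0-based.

u_1 = (-8/5, 16/5)

Step 1: u_0 = a_0 = (-4, -2).
Step 2: u_1 = a_1 − (1/10)·u_0 = (-8/5, 16/5).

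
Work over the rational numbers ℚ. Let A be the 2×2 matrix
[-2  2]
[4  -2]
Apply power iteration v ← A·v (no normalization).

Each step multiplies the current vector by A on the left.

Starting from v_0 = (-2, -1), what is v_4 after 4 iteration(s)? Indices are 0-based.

v_0 = (-2, -1).
v_1 = A·v_0 = (2, -6).
v_2 = A·v_1 = (-16, 20).
v_3 = A·v_2 = (72, -104).
v_4 = A·v_3 = (-352, 496).

v_4 = (-352, 496)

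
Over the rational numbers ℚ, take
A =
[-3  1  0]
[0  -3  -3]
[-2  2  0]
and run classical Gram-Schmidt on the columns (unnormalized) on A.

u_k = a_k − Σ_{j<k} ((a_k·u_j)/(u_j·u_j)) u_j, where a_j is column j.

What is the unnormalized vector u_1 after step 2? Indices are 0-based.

Step 1: u_0 = a_0 = (-3, 0, -2).
Step 2: u_1 = a_1 − (-7/13)·u_0 = (-8/13, -3, 12/13).

u_1 = (-8/13, -3, 12/13)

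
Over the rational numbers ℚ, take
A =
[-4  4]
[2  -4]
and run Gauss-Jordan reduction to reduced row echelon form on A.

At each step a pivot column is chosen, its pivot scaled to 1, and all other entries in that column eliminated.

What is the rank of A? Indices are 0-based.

rank = 2

pivot(0,0)=-4: scale R0 → (1, -1)
  clear (1,0): R1 −= (2)R0 → (0, -2)
pivot(1,1)=-2: scale R1 → (0, 1)
  clear (0,1): R0 −= (-1)R1 → (1, 0)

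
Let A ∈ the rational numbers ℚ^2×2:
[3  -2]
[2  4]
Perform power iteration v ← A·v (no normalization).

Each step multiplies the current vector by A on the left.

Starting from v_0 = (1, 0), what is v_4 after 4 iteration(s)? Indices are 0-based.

v_4 = (-171, 238)

v_0 = (1, 0).
v_1 = A·v_0 = (3, 2).
v_2 = A·v_1 = (5, 14).
v_3 = A·v_2 = (-13, 66).
v_4 = A·v_3 = (-171, 238).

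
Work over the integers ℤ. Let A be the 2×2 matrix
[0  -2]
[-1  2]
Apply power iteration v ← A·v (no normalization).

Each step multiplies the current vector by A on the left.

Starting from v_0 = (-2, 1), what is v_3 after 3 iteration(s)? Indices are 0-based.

v_3 = (-20, 28)

v_0 = (-2, 1).
v_1 = A·v_0 = (-2, 4).
v_2 = A·v_1 = (-8, 10).
v_3 = A·v_2 = (-20, 28).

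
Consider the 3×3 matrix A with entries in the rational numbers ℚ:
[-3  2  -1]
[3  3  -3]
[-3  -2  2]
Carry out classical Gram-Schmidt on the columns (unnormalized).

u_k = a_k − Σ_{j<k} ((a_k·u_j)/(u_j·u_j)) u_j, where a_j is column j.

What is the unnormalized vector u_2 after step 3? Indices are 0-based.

Step 1: u_0 = a_0 = (-3, 3, -3).
Step 2: u_1 = a_1 − (1/3)·u_0 = (3, 2, -1).
Step 3: u_2 = a_2 − (-4/9)·u_0 − (-11/14)·u_1 = (1/42, -2/21, -5/42).

u_2 = (1/42, -2/21, -5/42)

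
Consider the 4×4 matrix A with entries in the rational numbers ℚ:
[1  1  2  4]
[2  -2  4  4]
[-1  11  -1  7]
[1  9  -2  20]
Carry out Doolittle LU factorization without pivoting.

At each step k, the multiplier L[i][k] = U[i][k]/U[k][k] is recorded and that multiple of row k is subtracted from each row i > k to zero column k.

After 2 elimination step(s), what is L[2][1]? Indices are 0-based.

L[2][1] = -3

k=0: U[0][0]=1
  eliminate (1,0): mult=2, new row 1: (0, -4, 0, -4); set L[1][0]=2
  eliminate (2,0): mult=-1, new row 2: (0, 12, 1, 11); set L[2][0]=-1
  eliminate (3,0): mult=1, new row 3: (0, 8, -4, 16); set L[3][0]=1
k=1: U[1][1]=-4
  eliminate (2,1): mult=-3, new row 2: (0, 0, 1, -1); set L[2][1]=-3
  eliminate (3,1): mult=-2, new row 3: (0, 0, -4, 8); set L[3][1]=-2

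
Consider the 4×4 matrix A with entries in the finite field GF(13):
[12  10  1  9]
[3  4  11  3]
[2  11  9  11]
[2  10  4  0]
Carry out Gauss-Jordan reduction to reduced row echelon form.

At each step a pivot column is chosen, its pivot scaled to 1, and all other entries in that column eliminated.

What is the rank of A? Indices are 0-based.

[1] R0 /= 12  ⇒  (1, 3, 12, 4)
     R1 -= 3·R0  ⇒  (0, 8, 1, 4)
     R2 -= 2·R0  ⇒  (0, 5, 11, 3)
     R3 -= 2·R0  ⇒  (0, 4, 6, 5)
[2] R1 /= 8  ⇒  (0, 1, 5, 7)
     R0 -= 3·R1  ⇒  (1, 0, 10, 9)
     R2 -= 5·R1  ⇒  (0, 0, 12, 7)
     R3 -= 4·R1  ⇒  (0, 0, 12, 3)
[3] R2 /= 12  ⇒  (0, 0, 1, 6)
     R0 -= 10·R2  ⇒  (1, 0, 0, 1)
     R1 -= 5·R2  ⇒  (0, 1, 0, 3)
     R3 -= 12·R2  ⇒  (0, 0, 0, 9)
[4] R3 /= 9  ⇒  (0, 0, 0, 1)
     R0 -= 1·R3  ⇒  (1, 0, 0, 0)
     R1 -= 3·R3  ⇒  (0, 1, 0, 0)
     R2 -= 6·R3  ⇒  (0, 0, 1, 0)

rank = 4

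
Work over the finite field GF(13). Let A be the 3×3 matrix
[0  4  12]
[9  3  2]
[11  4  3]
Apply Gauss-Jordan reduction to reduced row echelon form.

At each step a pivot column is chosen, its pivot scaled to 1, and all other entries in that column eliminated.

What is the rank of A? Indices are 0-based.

pivot(0,0): swap R0↔R1
pivot(0,0)=9: scale R0 → (1, 9, 6)
  clear (2,0): R2 −= (11)R0 → (0, 9, 2)
pivot(1,1)=4: scale R1 → (0, 1, 3)
  clear (0,1): R0 −= (9)R1 → (1, 0, 5)
  clear (2,1): R2 −= (9)R1 → (0, 0, 1)
pivot(2,2)=1: scale R2 → (0, 0, 1)
  clear (0,2): R0 −= (5)R2 → (1, 0, 0)
  clear (1,2): R1 −= (3)R2 → (0, 1, 0)

rank = 3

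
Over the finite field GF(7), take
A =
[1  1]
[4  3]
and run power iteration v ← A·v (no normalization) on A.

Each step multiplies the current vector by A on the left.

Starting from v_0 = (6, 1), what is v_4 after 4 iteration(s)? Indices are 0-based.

v_0 = (6, 1).
v_1 = A·v_0 = (0, 6).
v_2 = A·v_1 = (6, 4).
v_3 = A·v_2 = (3, 1).
v_4 = A·v_3 = (4, 1).

v_4 = (4, 1)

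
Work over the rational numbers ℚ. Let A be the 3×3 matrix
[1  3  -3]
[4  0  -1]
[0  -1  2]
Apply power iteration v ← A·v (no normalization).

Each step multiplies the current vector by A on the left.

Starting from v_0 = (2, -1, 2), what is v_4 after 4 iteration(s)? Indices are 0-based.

v_0 = (2, -1, 2).
v_1 = A·v_0 = (-7, 6, 5).
v_2 = A·v_1 = (-4, -33, 4).
v_3 = A·v_2 = (-115, -20, 41).
v_4 = A·v_3 = (-298, -501, 102).

v_4 = (-298, -501, 102)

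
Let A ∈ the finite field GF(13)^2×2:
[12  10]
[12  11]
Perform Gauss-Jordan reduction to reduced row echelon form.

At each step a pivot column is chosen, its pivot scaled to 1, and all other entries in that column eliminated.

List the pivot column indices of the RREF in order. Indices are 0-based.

pivot(0,0)=12: scale R0 → (1, 3)
  clear (1,0): R1 −= (12)R0 → (0, 1)
pivot(1,1)=1: scale R1 → (0, 1)
  clear (0,1): R0 −= (3)R1 → (1, 0)

pivot columns: 0, 1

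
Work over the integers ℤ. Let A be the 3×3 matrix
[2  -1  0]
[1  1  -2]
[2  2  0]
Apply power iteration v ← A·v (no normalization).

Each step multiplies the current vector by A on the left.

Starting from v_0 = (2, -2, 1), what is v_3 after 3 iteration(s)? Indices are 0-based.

v_3 = (24, 2, 36)

v_0 = (2, -2, 1).
v_1 = A·v_0 = (6, -2, 0).
v_2 = A·v_1 = (14, 4, 8).
v_3 = A·v_2 = (24, 2, 36).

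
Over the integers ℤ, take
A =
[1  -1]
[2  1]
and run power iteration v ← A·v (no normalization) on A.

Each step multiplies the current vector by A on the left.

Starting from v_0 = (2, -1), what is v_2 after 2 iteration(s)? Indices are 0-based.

v_2 = (0, 9)

v_0 = (2, -1).
v_1 = A·v_0 = (3, 3).
v_2 = A·v_1 = (0, 9).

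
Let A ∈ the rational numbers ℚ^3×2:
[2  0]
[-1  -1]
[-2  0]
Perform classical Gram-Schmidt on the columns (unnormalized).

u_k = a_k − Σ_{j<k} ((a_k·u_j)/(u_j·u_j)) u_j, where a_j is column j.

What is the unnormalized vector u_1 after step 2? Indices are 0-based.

Step 1: u_0 = a_0 = (2, -1, -2).
Step 2: u_1 = a_1 − (1/9)·u_0 = (-2/9, -8/9, 2/9).

u_1 = (-2/9, -8/9, 2/9)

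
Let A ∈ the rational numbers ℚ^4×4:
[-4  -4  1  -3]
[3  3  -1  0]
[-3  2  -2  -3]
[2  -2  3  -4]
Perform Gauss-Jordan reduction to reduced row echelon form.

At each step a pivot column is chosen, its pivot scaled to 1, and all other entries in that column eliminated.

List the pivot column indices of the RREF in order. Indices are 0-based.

pivot(0,0)=-4: scale R0 → (1, 1, -1/4, 3/4)
  clear (1,0): R1 −= (3)R0 → (0, 0, -1/4, -9/4)
  clear (2,0): R2 −= (-3)R0 → (0, 5, -11/4, -3/4)
  clear (3,0): R3 −= (2)R0 → (0, -4, 7/2, -11/2)
pivot(1,1): swap R1↔R2
pivot(1,1)=5: scale R1 → (0, 1, -11/20, -3/20)
  clear (0,1): R0 −= (1)R1 → (1, 0, 3/10, 9/10)
  clear (3,1): R3 −= (-4)R1 → (0, 0, 13/10, -61/10)
pivot(2,2)=-1/4: scale R2 → (0, 0, 1, 9)
  clear (0,2): R0 −= (3/10)R2 → (1, 0, 0, -9/5)
  clear (1,2): R1 −= (-11/20)R2 → (0, 1, 0, 24/5)
  clear (3,2): R3 −= (13/10)R2 → (0, 0, 0, -89/5)
pivot(3,3)=-89/5: scale R3 → (0, 0, 0, 1)
  clear (0,3): R0 −= (-9/5)R3 → (1, 0, 0, 0)
  clear (1,3): R1 −= (24/5)R3 → (0, 1, 0, 0)
  clear (2,3): R2 −= (9)R3 → (0, 0, 1, 0)

pivot columns: 0, 1, 2, 3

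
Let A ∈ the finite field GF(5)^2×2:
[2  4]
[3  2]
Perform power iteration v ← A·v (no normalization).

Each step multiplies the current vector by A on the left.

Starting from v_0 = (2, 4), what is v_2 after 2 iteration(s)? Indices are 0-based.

v_0 = (2, 4).
v_1 = A·v_0 = (0, 4).
v_2 = A·v_1 = (1, 3).

v_2 = (1, 3)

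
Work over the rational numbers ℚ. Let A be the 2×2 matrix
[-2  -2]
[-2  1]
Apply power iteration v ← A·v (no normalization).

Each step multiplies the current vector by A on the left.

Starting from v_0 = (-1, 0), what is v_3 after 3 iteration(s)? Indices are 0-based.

v_3 = (20, 14)

v_0 = (-1, 0).
v_1 = A·v_0 = (2, 2).
v_2 = A·v_1 = (-8, -2).
v_3 = A·v_2 = (20, 14).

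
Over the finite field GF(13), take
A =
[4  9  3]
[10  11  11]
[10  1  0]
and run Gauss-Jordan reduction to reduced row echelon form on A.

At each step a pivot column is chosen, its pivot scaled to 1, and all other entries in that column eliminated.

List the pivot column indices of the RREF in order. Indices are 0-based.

step 1: normalize row 0 (÷4) = (1, 12, 4)
  row 1: subtract 10×row0 = (0, 8, 10)
  row 2: subtract 10×row0 = (0, 11, 12)
step 2: normalize row 1 (÷8) = (0, 1, 11)
  row 0: subtract 12×row1 = (1, 0, 2)
  row 2: subtract 11×row1 = (0, 0, 8)
step 3: normalize row 2 (÷8) = (0, 0, 1)
  row 0: subtract 2×row2 = (1, 0, 0)
  row 1: subtract 11×row2 = (0, 1, 0)

pivot columns: 0, 1, 2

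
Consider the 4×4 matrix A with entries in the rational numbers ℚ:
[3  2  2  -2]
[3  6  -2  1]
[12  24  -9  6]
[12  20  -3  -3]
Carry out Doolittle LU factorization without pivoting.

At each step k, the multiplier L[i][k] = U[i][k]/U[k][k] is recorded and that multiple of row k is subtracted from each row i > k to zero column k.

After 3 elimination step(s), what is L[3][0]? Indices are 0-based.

[col 0] pivot 3
  R1 -= 1*R0 → (0, 4, -4, 3)  (L[1][0] := 1)
  R2 -= 4*R0 → (0, 16, -17, 14)  (L[2][0] := 4)
  R3 -= 4*R0 → (0, 12, -11, 5)  (L[3][0] := 4)
[col 1] pivot 4
  R2 -= 4*R1 → (0, 0, -1, 2)  (L[2][1] := 4)
  R3 -= 3*R1 → (0, 0, 1, -4)  (L[3][1] := 3)
[col 2] pivot -1
  R3 -= -1*R2 → (0, 0, 0, -2)  (L[3][2] := -1)

L[3][0] = 4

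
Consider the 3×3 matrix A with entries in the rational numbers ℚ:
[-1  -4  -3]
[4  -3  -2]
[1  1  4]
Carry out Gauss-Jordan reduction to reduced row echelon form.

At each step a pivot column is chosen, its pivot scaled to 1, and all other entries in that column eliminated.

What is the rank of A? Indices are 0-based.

step 1: normalize row 0 (÷-1) = (1, 4, 3)
  row 1: subtract 4×row0 = (0, -19, -14)
  row 2: subtract 1×row0 = (0, -3, 1)
step 2: normalize row 1 (÷-19) = (0, 1, 14/19)
  row 0: subtract 4×row1 = (1, 0, 1/19)
  row 2: subtract -3×row1 = (0, 0, 61/19)
step 3: normalize row 2 (÷61/19) = (0, 0, 1)
  row 0: subtract 1/19×row2 = (1, 0, 0)
  row 1: subtract 14/19×row2 = (0, 1, 0)

rank = 3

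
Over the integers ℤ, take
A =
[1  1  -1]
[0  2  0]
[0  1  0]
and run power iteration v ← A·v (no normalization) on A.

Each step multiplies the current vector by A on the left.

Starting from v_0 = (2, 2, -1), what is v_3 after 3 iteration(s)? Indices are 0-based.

v_0 = (2, 2, -1).
v_1 = A·v_0 = (5, 4, 2).
v_2 = A·v_1 = (7, 8, 4).
v_3 = A·v_2 = (11, 16, 8).

v_3 = (11, 16, 8)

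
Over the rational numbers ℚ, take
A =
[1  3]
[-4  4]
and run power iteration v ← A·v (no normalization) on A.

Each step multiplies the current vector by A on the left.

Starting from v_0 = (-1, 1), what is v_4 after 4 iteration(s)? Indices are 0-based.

v_0 = (-1, 1).
v_1 = A·v_0 = (2, 8).
v_2 = A·v_1 = (26, 24).
v_3 = A·v_2 = (98, -8).
v_4 = A·v_3 = (74, -424).

v_4 = (74, -424)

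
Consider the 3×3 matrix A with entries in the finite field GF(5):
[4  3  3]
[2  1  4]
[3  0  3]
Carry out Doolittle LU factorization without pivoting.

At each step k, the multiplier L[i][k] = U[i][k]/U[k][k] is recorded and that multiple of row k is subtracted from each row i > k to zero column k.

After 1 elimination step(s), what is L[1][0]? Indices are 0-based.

[col 0] pivot 4
  R1 -= 3*R0 → (0, 2, 0)  (L[1][0] := 3)
  R2 -= 2*R0 → (0, 4, 2)  (L[2][0] := 2)

L[1][0] = 3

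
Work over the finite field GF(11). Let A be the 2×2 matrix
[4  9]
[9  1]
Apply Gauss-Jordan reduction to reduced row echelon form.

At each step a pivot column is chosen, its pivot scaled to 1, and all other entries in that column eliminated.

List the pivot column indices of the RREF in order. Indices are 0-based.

pivot columns: 0

step 1: normalize row 0 (÷4) = (1, 5)
  row 1: subtract 9×row0 = (0, 0)
skip col 1 (zero from row 1)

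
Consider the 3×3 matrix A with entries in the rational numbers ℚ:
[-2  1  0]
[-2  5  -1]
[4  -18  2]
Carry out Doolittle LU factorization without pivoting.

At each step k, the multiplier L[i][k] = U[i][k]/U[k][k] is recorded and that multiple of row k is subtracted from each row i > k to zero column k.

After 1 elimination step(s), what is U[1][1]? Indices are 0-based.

k=0: U[0][0]=-2
  eliminate (1,0): mult=1, new row 1: (0, 4, -1); set L[1][0]=1
  eliminate (2,0): mult=-2, new row 2: (0, -16, 2); set L[2][0]=-2

U[1][1] = 4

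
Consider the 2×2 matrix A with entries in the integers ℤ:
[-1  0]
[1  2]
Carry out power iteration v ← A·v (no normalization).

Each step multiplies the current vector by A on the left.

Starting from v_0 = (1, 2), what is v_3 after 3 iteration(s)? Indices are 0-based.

v_3 = (-1, 19)

v_0 = (1, 2).
v_1 = A·v_0 = (-1, 5).
v_2 = A·v_1 = (1, 9).
v_3 = A·v_2 = (-1, 19).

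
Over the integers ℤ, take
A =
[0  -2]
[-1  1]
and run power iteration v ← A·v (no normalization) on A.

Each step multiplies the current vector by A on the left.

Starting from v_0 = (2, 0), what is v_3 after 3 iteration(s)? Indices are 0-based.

v_3 = (4, -6)

v_0 = (2, 0).
v_1 = A·v_0 = (0, -2).
v_2 = A·v_1 = (4, -2).
v_3 = A·v_2 = (4, -6).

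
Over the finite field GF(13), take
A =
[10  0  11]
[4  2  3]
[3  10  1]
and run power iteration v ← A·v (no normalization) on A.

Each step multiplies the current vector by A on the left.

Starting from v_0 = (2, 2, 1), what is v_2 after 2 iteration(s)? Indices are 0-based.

v_0 = (2, 2, 1).
v_1 = A·v_0 = (5, 2, 1).
v_2 = A·v_1 = (9, 1, 10).

v_2 = (9, 1, 10)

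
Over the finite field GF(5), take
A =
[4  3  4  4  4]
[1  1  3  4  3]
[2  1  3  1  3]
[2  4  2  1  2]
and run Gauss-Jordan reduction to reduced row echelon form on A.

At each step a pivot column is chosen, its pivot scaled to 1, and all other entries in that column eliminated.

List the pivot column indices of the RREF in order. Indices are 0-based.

step 1: normalize row 0 (÷4) = (1, 2, 1, 1, 1)
  row 1: subtract 1×row0 = (0, 4, 2, 3, 2)
  row 2: subtract 2×row0 = (0, 2, 1, 4, 1)
  row 3: subtract 2×row0 = (0, 0, 0, 4, 0)
step 2: normalize row 1 (÷4) = (0, 1, 3, 2, 3)
  row 0: subtract 2×row1 = (1, 0, 0, 2, 0)
  row 2: subtract 2×row1 = (0, 0, 0, 0, 0)
skip col 2 (zero from row 2)
step 3: exchange rows 2,3
step 3: normalize row 2 (÷4) = (0, 0, 0, 1, 0)
  row 0: subtract 2×row2 = (1, 0, 0, 0, 0)
  row 1: subtract 2×row2 = (0, 1, 3, 0, 3)
skip col 4 (zero from row 3)

pivot columns: 0, 1, 3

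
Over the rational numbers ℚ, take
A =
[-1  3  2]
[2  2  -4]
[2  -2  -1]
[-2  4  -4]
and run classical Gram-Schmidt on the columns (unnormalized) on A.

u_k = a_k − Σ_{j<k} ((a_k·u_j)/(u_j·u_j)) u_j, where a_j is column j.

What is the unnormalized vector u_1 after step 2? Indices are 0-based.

u_1 = (28/13, 48/13, -4/13, 30/13)

Step 1: u_0 = a_0 = (-1, 2, 2, -2).
Step 2: u_1 = a_1 − (-11/13)·u_0 = (28/13, 48/13, -4/13, 30/13).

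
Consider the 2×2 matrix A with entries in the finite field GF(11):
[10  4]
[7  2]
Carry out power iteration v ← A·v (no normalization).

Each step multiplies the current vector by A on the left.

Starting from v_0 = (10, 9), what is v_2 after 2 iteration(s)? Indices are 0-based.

v_2 = (7, 6)

v_0 = (10, 9).
v_1 = A·v_0 = (4, 0).
v_2 = A·v_1 = (7, 6).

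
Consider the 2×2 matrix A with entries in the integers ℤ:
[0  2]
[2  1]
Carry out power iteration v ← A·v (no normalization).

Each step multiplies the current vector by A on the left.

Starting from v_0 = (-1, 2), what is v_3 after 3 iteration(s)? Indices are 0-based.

v_0 = (-1, 2).
v_1 = A·v_0 = (4, 0).
v_2 = A·v_1 = (0, 8).
v_3 = A·v_2 = (16, 8).

v_3 = (16, 8)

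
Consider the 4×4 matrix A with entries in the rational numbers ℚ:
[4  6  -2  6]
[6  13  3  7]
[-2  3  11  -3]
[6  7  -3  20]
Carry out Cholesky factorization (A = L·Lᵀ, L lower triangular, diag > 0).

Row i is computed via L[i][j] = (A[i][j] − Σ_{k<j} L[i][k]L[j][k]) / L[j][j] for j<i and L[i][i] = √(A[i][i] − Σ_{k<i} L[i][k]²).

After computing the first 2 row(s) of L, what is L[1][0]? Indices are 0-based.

Step 1: L[0][0] = √(4) = 2.
  L[1][0] = (6) / L[0][0] = 3.
Step 2: L[1][1] = √(4) = 2.

L[1][0] = 3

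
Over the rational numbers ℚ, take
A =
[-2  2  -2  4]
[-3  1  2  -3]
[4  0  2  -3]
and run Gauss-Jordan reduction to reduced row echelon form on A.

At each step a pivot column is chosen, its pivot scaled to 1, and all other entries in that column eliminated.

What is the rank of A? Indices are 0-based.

rank = 3

pivot(0,0)=-2: scale R0 → (1, -1, 1, -2)
  clear (1,0): R1 −= (-3)R0 → (0, -2, 5, -9)
  clear (2,0): R2 −= (4)R0 → (0, 4, -2, 5)
pivot(1,1)=-2: scale R1 → (0, 1, -5/2, 9/2)
  clear (0,1): R0 −= (-1)R1 → (1, 0, -3/2, 5/2)
  clear (2,1): R2 −= (4)R1 → (0, 0, 8, -13)
pivot(2,2)=8: scale R2 → (0, 0, 1, -13/8)
  clear (0,2): R0 −= (-3/2)R2 → (1, 0, 0, 1/16)
  clear (1,2): R1 −= (-5/2)R2 → (0, 1, 0, 7/16)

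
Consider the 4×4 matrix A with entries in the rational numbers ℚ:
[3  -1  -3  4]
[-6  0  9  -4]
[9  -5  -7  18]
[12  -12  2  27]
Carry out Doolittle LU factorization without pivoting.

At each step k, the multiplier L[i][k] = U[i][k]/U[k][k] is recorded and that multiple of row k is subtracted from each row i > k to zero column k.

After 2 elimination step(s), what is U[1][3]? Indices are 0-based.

U[1][3] = 4

k=0: U[0][0]=3
  eliminate (1,0): mult=-2, new row 1: (0, -2, 3, 4); set L[1][0]=-2
  eliminate (2,0): mult=3, new row 2: (0, -2, 2, 6); set L[2][0]=3
  eliminate (3,0): mult=4, new row 3: (0, -8, 14, 11); set L[3][0]=4
k=1: U[1][1]=-2
  eliminate (2,1): mult=1, new row 2: (0, 0, -1, 2); set L[2][1]=1
  eliminate (3,1): mult=4, new row 3: (0, 0, 2, -5); set L[3][1]=4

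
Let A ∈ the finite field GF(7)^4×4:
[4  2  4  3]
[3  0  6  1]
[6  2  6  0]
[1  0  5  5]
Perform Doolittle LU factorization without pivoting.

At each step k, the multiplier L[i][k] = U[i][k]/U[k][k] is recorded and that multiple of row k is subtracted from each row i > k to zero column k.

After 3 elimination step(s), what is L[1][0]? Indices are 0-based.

[col 0] pivot 4
  R1 -= 6*R0 → (0, 2, 3, 4)  (L[1][0] := 6)
  R2 -= 5*R0 → (0, 6, 0, 6)  (L[2][0] := 5)
  R3 -= 2*R0 → (0, 3, 4, 6)  (L[3][0] := 2)
[col 1] pivot 2
  R2 -= 3*R1 → (0, 0, 5, 1)  (L[2][1] := 3)
  R3 -= 5*R1 → (0, 0, 3, 0)  (L[3][1] := 5)
[col 2] pivot 5
  R3 -= 2*R2 → (0, 0, 0, 5)  (L[3][2] := 2)

L[1][0] = 6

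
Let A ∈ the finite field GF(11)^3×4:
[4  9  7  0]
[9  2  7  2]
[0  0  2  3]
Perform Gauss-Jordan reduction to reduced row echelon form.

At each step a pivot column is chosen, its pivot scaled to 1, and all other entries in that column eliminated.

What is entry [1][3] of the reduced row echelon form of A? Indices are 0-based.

[1] R0 /= 4  ⇒  (1, 5, 10, 0)
     R1 -= 9·R0  ⇒  (0, 1, 5, 2)
[2] R1 /= 1  ⇒  (0, 1, 5, 2)
     R0 -= 5·R1  ⇒  (1, 0, 7, 1)
[3] R2 /= 2  ⇒  (0, 0, 1, 7)
     R0 -= 7·R2  ⇒  (1, 0, 0, 7)
     R1 -= 5·R2  ⇒  (0, 1, 0, 0)

M[1][3] = 0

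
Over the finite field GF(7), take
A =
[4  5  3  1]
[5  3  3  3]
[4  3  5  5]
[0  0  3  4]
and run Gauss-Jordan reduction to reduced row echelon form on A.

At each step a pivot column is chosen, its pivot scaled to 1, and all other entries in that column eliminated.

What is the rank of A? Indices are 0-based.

step 1: normalize row 0 (÷4) = (1, 3, 6, 2)
  row 1: subtract 5×row0 = (0, 2, 1, 0)
  row 2: subtract 4×row0 = (0, 5, 2, 4)
step 2: normalize row 1 (÷2) = (0, 1, 4, 0)
  row 0: subtract 3×row1 = (1, 0, 1, 2)
  row 2: subtract 5×row1 = (0, 0, 3, 4)
step 3: normalize row 2 (÷3) = (0, 0, 1, 6)
  row 0: subtract 1×row2 = (1, 0, 0, 3)
  row 1: subtract 4×row2 = (0, 1, 0, 4)
  row 3: subtract 3×row2 = (0, 0, 0, 0)
skip col 3 (zero from row 3)

rank = 3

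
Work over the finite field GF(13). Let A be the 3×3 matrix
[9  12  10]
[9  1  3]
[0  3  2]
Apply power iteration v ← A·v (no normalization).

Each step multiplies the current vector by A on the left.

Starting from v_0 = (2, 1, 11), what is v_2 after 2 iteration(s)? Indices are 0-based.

v_2 = (2, 9, 11)

v_0 = (2, 1, 11).
v_1 = A·v_0 = (10, 0, 12).
v_2 = A·v_1 = (2, 9, 11).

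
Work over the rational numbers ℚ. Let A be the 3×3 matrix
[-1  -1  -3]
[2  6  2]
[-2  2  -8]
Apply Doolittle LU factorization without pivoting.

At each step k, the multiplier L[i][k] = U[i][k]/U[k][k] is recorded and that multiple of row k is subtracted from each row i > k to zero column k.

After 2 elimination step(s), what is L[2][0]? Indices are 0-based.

L[2][0] = 2

Step 1: pivot at (0,0) is -1.
  row1 ← row1 − (-2)·row0  ⇒  L[1][0]=-2, U row1=(0, 4, -4)
  row2 ← row2 − (2)·row0  ⇒  L[2][0]=2, U row2=(0, 4, -2)
Step 2: pivot at (1,1) is 4.
  row2 ← row2 − (1)·row1  ⇒  L[2][1]=1, U row2=(0, 0, 2)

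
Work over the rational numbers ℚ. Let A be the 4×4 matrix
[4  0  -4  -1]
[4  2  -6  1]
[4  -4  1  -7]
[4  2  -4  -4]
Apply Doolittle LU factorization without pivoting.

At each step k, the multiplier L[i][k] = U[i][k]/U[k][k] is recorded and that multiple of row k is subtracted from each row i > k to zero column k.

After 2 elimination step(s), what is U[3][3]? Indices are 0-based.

[col 0] pivot 4
  R1 -= 1*R0 → (0, 2, -2, 2)  (L[1][0] := 1)
  R2 -= 1*R0 → (0, -4, 5, -6)  (L[2][0] := 1)
  R3 -= 1*R0 → (0, 2, 0, -3)  (L[3][0] := 1)
[col 1] pivot 2
  R2 -= -2*R1 → (0, 0, 1, -2)  (L[2][1] := -2)
  R3 -= 1*R1 → (0, 0, 2, -5)  (L[3][1] := 1)

U[3][3] = -5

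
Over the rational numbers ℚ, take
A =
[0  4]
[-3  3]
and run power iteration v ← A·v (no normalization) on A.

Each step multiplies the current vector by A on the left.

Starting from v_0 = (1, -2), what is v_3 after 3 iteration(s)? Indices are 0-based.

v_3 = (-12, 99)

v_0 = (1, -2).
v_1 = A·v_0 = (-8, -9).
v_2 = A·v_1 = (-36, -3).
v_3 = A·v_2 = (-12, 99).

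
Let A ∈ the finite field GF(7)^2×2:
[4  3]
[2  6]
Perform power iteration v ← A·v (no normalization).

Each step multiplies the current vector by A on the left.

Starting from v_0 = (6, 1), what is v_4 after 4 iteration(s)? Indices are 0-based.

v_4 = (3, 6)

v_0 = (6, 1).
v_1 = A·v_0 = (6, 4).
v_2 = A·v_1 = (1, 1).
v_3 = A·v_2 = (0, 1).
v_4 = A·v_3 = (3, 6).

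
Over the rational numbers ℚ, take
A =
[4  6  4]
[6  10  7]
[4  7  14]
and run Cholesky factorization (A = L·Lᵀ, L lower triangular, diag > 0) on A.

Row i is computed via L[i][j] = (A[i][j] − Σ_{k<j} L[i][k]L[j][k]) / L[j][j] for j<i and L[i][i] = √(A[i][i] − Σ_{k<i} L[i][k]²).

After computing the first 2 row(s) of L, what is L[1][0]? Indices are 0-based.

L[1][0] = 3

Step 1: L[0][0] = √(4) = 2.
  L[1][0] = (6) / L[0][0] = 3.
Step 2: L[1][1] = √(1) = 1.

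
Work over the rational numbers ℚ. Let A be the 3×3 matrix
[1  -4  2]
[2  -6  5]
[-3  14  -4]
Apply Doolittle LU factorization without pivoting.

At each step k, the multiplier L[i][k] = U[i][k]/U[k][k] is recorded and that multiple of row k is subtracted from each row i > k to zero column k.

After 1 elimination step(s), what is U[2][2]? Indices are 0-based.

U[2][2] = 2

Step 1: pivot at (0,0) is 1.
  row1 ← row1 − (2)·row0  ⇒  L[1][0]=2, U row1=(0, 2, 1)
  row2 ← row2 − (-3)·row0  ⇒  L[2][0]=-3, U row2=(0, 2, 2)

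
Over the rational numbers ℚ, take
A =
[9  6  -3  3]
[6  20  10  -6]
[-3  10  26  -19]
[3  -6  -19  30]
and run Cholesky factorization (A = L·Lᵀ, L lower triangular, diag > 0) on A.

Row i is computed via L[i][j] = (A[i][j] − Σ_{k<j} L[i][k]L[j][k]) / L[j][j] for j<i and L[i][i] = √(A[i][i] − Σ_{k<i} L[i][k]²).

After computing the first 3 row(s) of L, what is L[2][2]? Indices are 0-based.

Step 1: L[0][0] = √(9) = 3.
  L[1][0] = (6) / L[0][0] = 2.
Step 2: L[1][1] = √(16) = 4.
  L[2][0] = (-3) / L[0][0] = -1.
  L[2][1] = (12) / L[1][1] = 3.
Step 3: L[2][2] = √(16) = 4.

L[2][2] = 4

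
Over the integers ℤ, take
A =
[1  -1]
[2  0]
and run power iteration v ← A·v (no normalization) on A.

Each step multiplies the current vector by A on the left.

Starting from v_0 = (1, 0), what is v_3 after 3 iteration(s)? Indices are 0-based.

v_0 = (1, 0).
v_1 = A·v_0 = (1, 2).
v_2 = A·v_1 = (-1, 2).
v_3 = A·v_2 = (-3, -2).

v_3 = (-3, -2)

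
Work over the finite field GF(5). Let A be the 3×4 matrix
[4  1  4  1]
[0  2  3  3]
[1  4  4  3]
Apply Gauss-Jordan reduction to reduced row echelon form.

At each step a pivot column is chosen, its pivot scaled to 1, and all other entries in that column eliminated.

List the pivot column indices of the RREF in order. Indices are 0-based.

[1] R0 /= 4  ⇒  (1, 4, 1, 4)
     R2 -= 1·R0  ⇒  (0, 0, 3, 4)
[2] R1 /= 2  ⇒  (0, 1, 4, 4)
     R0 -= 4·R1  ⇒  (1, 0, 0, 3)
[3] R2 /= 3  ⇒  (0, 0, 1, 3)
     R1 -= 4·R2  ⇒  (0, 1, 0, 2)

pivot columns: 0, 1, 2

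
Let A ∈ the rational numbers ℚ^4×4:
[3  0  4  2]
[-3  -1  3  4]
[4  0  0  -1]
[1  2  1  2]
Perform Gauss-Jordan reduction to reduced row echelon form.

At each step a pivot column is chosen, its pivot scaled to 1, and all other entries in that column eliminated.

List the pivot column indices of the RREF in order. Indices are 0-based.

pivot columns: 0, 1, 2, 3

[1] R0 /= 3  ⇒  (1, 0, 4/3, 2/3)
     R1 -= -3·R0  ⇒  (0, -1, 7, 6)
     R2 -= 4·R0  ⇒  (0, 0, -16/3, -11/3)
     R3 -= 1·R0  ⇒  (0, 2, -1/3, 4/3)
[2] R1 /= -1  ⇒  (0, 1, -7, -6)
     R3 -= 2·R1  ⇒  (0, 0, 41/3, 40/3)
[3] R2 /= -16/3  ⇒  (0, 0, 1, 11/16)
     R0 -= 4/3·R2  ⇒  (1, 0, 0, -1/4)
     R1 -= -7·R2  ⇒  (0, 1, 0, -19/16)
     R3 -= 41/3·R2  ⇒  (0, 0, 0, 63/16)
[4] R3 /= 63/16  ⇒  (0, 0, 0, 1)
     R0 -= -1/4·R3  ⇒  (1, 0, 0, 0)
     R1 -= -19/16·R3  ⇒  (0, 1, 0, 0)
     R2 -= 11/16·R3  ⇒  (0, 0, 1, 0)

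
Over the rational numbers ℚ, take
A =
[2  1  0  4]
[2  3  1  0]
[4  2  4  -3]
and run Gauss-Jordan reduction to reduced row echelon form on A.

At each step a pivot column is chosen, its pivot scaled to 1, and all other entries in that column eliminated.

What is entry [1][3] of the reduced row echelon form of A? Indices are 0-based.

pivot(0,0)=2: scale R0 → (1, 1/2, 0, 2)
  clear (1,0): R1 −= (2)R0 → (0, 2, 1, -4)
  clear (2,0): R2 −= (4)R0 → (0, 0, 4, -11)
pivot(1,1)=2: scale R1 → (0, 1, 1/2, -2)
  clear (0,1): R0 −= (1/2)R1 → (1, 0, -1/4, 3)
pivot(2,2)=4: scale R2 → (0, 0, 1, -11/4)
  clear (0,2): R0 −= (-1/4)R2 → (1, 0, 0, 37/16)
  clear (1,2): R1 −= (1/2)R2 → (0, 1, 0, -5/8)

M[1][3] = -5/8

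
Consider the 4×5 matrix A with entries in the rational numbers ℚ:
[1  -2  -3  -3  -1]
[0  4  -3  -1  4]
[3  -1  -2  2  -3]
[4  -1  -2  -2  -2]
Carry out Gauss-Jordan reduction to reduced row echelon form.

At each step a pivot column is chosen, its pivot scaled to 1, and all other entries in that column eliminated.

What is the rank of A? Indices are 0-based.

pivot(0,0)=1: scale R0 → (1, -2, -3, -3, -1)
  clear (2,0): R2 −= (3)R0 → (0, 5, 7, 11, 0)
  clear (3,0): R3 −= (4)R0 → (0, 7, 10, 10, 2)
pivot(1,1)=4: scale R1 → (0, 1, -3/4, -1/4, 1)
  clear (0,1): R0 −= (-2)R1 → (1, 0, -9/2, -7/2, 1)
  clear (2,1): R2 −= (5)R1 → (0, 0, 43/4, 49/4, -5)
  clear (3,1): R3 −= (7)R1 → (0, 0, 61/4, 47/4, -5)
pivot(2,2)=43/4: scale R2 → (0, 0, 1, 49/43, -20/43)
  clear (0,2): R0 −= (-9/2)R2 → (1, 0, 0, 70/43, -47/43)
  clear (1,2): R1 −= (-3/4)R2 → (0, 1, 0, 26/43, 28/43)
  clear (3,2): R3 −= (61/4)R2 → (0, 0, 0, -242/43, 90/43)
pivot(3,3)=-242/43: scale R3 → (0, 0, 0, 1, -45/121)
  clear (0,3): R0 −= (70/43)R3 → (1, 0, 0, 0, -59/121)
  clear (1,3): R1 −= (26/43)R3 → (0, 1, 0, 0, 106/121)
  clear (2,3): R2 −= (49/43)R3 → (0, 0, 1, 0, -5/121)

rank = 4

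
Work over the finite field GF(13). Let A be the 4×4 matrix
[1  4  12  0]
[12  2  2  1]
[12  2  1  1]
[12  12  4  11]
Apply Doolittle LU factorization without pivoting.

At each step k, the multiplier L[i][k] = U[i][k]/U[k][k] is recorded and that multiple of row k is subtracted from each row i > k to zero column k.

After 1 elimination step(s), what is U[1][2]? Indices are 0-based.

U[1][2] = 1

[col 0] pivot 1
  R1 -= 12*R0 → (0, 6, 1, 1)  (L[1][0] := 12)
  R2 -= 12*R0 → (0, 6, 0, 1)  (L[2][0] := 12)
  R3 -= 12*R0 → (0, 3, 3, 11)  (L[3][0] := 12)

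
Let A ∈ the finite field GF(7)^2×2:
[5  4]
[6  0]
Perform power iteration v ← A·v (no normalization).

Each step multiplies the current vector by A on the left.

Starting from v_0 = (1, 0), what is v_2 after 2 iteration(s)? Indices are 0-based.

v_2 = (0, 2)

v_0 = (1, 0).
v_1 = A·v_0 = (5, 6).
v_2 = A·v_1 = (0, 2).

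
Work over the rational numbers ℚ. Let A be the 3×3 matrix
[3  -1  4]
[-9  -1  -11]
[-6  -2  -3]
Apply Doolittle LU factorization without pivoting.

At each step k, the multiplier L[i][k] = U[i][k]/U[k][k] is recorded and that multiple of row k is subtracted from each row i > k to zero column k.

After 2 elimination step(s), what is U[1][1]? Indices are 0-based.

U[1][1] = -4

k=0: U[0][0]=3
  eliminate (1,0): mult=-3, new row 1: (0, -4, 1); set L[1][0]=-3
  eliminate (2,0): mult=-2, new row 2: (0, -4, 5); set L[2][0]=-2
k=1: U[1][1]=-4
  eliminate (2,1): mult=1, new row 2: (0, 0, 4); set L[2][1]=1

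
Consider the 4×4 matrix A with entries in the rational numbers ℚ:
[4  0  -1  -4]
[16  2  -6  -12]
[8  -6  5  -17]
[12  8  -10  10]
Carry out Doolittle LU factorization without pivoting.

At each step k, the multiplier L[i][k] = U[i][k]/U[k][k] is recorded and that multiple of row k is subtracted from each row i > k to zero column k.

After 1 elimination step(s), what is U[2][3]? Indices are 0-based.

U[2][3] = -9

k=0: U[0][0]=4
  eliminate (1,0): mult=4, new row 1: (0, 2, -2, 4); set L[1][0]=4
  eliminate (2,0): mult=2, new row 2: (0, -6, 7, -9); set L[2][0]=2
  eliminate (3,0): mult=3, new row 3: (0, 8, -7, 22); set L[3][0]=3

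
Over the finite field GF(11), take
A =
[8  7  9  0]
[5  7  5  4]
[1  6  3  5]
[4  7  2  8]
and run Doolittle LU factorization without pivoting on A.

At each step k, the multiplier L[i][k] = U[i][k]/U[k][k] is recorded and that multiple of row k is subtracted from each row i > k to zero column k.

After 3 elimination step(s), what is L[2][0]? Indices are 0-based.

L[2][0] = 7

k=0: U[0][0]=8
  eliminate (1,0): mult=2, new row 1: (0, 4, 9, 4); set L[1][0]=2
  eliminate (2,0): mult=7, new row 2: (0, 1, 6, 5); set L[2][0]=7
  eliminate (3,0): mult=6, new row 3: (0, 9, 3, 8); set L[3][0]=6
k=1: U[1][1]=4
  eliminate (2,1): mult=3, new row 2: (0, 0, 1, 4); set L[2][1]=3
  eliminate (3,1): mult=5, new row 3: (0, 0, 2, 10); set L[3][1]=5
k=2: U[2][2]=1
  eliminate (3,2): mult=2, new row 3: (0, 0, 0, 2); set L[3][2]=2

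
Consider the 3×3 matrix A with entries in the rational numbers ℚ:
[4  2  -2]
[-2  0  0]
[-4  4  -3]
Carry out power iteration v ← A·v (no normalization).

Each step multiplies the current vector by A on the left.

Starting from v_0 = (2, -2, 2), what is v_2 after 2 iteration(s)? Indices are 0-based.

v_0 = (2, -2, 2).
v_1 = A·v_0 = (0, -4, -22).
v_2 = A·v_1 = (36, 0, 50).

v_2 = (36, 0, 50)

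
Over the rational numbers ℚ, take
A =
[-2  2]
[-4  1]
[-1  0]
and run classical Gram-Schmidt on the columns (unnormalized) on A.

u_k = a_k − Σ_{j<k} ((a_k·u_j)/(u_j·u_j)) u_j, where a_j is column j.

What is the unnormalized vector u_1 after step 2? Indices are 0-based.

u_1 = (26/21, -11/21, -8/21)

Step 1: u_0 = a_0 = (-2, -4, -1).
Step 2: u_1 = a_1 − (-8/21)·u_0 = (26/21, -11/21, -8/21).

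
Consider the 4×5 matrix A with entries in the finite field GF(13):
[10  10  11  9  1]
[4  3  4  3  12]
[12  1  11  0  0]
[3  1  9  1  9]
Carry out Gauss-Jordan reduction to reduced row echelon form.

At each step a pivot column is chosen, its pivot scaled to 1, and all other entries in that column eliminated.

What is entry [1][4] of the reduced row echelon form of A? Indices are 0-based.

[1] R0 /= 10  ⇒  (1, 1, 5, 10, 4)
     R1 -= 4·R0  ⇒  (0, 12, 10, 2, 9)
     R2 -= 12·R0  ⇒  (0, 2, 3, 10, 4)
     R3 -= 3·R0  ⇒  (0, 11, 7, 10, 10)
[2] R1 /= 12  ⇒  (0, 1, 3, 11, 4)
     R0 -= 1·R1  ⇒  (1, 0, 2, 12, 0)
     R2 -= 2·R1  ⇒  (0, 0, 10, 1, 9)
     R3 -= 11·R1  ⇒  (0, 0, 0, 6, 5)
[3] R2 /= 10  ⇒  (0, 0, 1, 4, 10)
     R0 -= 2·R2  ⇒  (1, 0, 0, 4, 6)
     R1 -= 3·R2  ⇒  (0, 1, 0, 12, 0)
[4] R3 /= 6  ⇒  (0, 0, 0, 1, 3)
     R0 -= 4·R3  ⇒  (1, 0, 0, 0, 7)
     R1 -= 12·R3  ⇒  (0, 1, 0, 0, 3)
     R2 -= 4·R3  ⇒  (0, 0, 1, 0, 11)

M[1][4] = 3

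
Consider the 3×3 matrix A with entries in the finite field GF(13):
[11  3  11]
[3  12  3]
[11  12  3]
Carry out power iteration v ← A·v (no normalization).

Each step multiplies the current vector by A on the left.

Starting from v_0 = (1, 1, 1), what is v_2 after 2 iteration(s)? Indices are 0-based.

v_0 = (1, 1, 1).
v_1 = A·v_0 = (12, 5, 0).
v_2 = A·v_1 = (4, 5, 10).

v_2 = (4, 5, 10)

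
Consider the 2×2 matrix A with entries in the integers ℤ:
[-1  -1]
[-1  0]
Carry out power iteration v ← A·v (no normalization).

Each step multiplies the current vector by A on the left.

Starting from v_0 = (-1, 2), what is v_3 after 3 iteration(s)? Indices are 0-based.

v_0 = (-1, 2).
v_1 = A·v_0 = (-1, 1).
v_2 = A·v_1 = (0, 1).
v_3 = A·v_2 = (-1, 0).

v_3 = (-1, 0)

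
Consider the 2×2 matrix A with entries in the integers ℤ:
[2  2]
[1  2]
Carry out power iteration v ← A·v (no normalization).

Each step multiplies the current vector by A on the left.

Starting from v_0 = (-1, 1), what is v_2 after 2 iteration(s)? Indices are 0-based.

v_2 = (2, 2)

v_0 = (-1, 1).
v_1 = A·v_0 = (0, 1).
v_2 = A·v_1 = (2, 2).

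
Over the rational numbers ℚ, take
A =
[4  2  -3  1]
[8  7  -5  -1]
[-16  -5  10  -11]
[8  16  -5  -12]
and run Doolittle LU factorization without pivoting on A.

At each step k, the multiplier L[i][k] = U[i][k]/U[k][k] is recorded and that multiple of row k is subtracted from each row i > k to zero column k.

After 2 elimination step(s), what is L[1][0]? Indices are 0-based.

L[1][0] = 2

[col 0] pivot 4
  R1 -= 2*R0 → (0, 3, 1, -3)  (L[1][0] := 2)
  R2 -= -4*R0 → (0, 3, -2, -7)  (L[2][0] := -4)
  R3 -= 2*R0 → (0, 12, 1, -14)  (L[3][0] := 2)
[col 1] pivot 3
  R2 -= 1*R1 → (0, 0, -3, -4)  (L[2][1] := 1)
  R3 -= 4*R1 → (0, 0, -3, -2)  (L[3][1] := 4)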